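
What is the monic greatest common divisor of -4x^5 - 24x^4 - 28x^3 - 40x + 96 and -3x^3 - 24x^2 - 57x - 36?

Apply the Euclidean algorithm:
  -4x^5 - 24x^4 - 28x^3 - 40x + 96 = ((4/3)x^2 - (8/3)x + 16/3)(-3x^3 - 24x^2 - 57x - 36) + (24x^2 + 168x + 288)
  -3x^3 - 24x^2 - 57x - 36 = (-(1/8)x - 1/8)(24x^2 + 168x + 288) + (0)
Last nonzero remainder: 24x^2 + 168x + 288. Dividing through by 24 gives the monic gcd x^2 + 7x + 12.

x^2 + 7x + 12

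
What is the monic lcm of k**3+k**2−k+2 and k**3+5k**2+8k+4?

By polynomial division,
  k**3+k**2−k+2 = (k**3+5k**2+8k+4) + (−4k**2−9k−2)
  k**3+5k**2+8k+4 = (−(1/4)k−11/16)(−4k**2−9k−2) + ((21/16)k+21/8)
  −4k**2−9k−2 = (−(64/21)k−16/21)((21/16)k+21/8) + (0)
Last nonzero remainder: (21/16)k+21/8. Dividing through by 21/16 gives the monic gcd k+2.
Then lcm(f, g) = f·g / gcd(f, g); expanding and making the result monic gives the answer.

k**5+4k**4+4k**3+k**2+4k+4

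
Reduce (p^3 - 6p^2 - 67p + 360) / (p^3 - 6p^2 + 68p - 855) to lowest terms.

(p^2 + 3p - 40)/(p^2 + 3p + 95)

Euclidean algorithm in ℚ[p]:
  p^3 - 6p^2 - 67p + 360 = (p^3 - 6p^2 + 68p - 855) + (-135p + 1215)
  p^3 - 6p^2 + 68p - 855 = (-(1/135)p^2 - (1/45)p - 19/27)(-135p + 1215) + (0)
Last nonzero remainder: -135p + 1215. Dividing through by -135 gives the monic gcd p - 9.
Cancel p - 9 from numerator and denominator to get the reduced form.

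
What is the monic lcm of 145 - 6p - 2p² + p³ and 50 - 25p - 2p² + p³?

Repeated division with remainder:
  p³ - 2p² - 6p + 145 = (p³ - 2p² - 25p + 50) + (19p + 95)
  p³ - 2p² - 25p + 50 = ((1/19)p² - (7/19)p + 10/19)(19p + 95) + (0)
Last nonzero remainder: 19p + 95. Dividing through by 19 gives the monic gcd p + 5.
Then lcm(f, g) = f·g / gcd(f, g); expanding and making the result monic gives the answer.

1450 - 1075p + 167p² + 18p³ - 9p⁴ + p⁵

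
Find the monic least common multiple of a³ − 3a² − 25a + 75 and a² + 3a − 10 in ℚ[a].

Apply the Euclidean algorithm:
  a³ − 3a² − 25a + 75 = (a − 6)(a² + 3a − 10) + (3a + 15)
  a² + 3a − 10 = ((1/3)a − 2/3)(3a + 15) + (0)
Last nonzero remainder: 3a + 15. Dividing through by 3 gives the monic gcd a + 5.
Then lcm(f, g) = f·g / gcd(f, g); expanding and making the result monic gives the answer.

a⁴ − 5a³ − 19a² + 125a − 150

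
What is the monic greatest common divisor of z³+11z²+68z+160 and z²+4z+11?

1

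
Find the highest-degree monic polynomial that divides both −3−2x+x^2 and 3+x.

1

By polynomial division,
  x^2−2x−3 = (x−5)(x+3) + (12)
  x+3 = ((1/12)x+1/4)(12) + (0)
The last nonzero remainder is the constant 12, so the polynomials are coprime and gcd = 1.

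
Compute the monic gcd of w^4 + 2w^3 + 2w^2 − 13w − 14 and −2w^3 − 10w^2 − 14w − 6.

w + 1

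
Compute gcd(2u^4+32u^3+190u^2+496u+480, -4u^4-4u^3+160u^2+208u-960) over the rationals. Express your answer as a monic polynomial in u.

Euclidean algorithm in ℚ[u]:
  2u^4+32u^3+190u^2+496u+480 = (-1/2)(-4u^4-4u^3+160u^2+208u-960) + (30u^3+270u^2+600u)
  -4u^4-4u^3+160u^2+208u-960 = (-(2/15)u+16/15)(30u^3+270u^2+600u) + (-48u^2-432u-960)
  30u^3+270u^2+600u = (-(5/8)u)(-48u^2-432u-960) + (0)
Last nonzero remainder: -48u^2-432u-960. Dividing through by -48 gives the monic gcd u^2+9u+20.

u^2+9u+20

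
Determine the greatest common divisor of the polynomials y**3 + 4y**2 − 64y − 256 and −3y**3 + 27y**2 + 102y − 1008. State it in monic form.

y − 8

Euclidean algorithm in ℚ[y]:
  y**3 + 4y**2 − 64y − 256 = (−1/3)(−3y**3 + 27y**2 + 102y − 1008) + (13y**2 − 30y − 592)
  −3y**3 + 27y**2 + 102y − 1008 = (−(3/13)y + 261/169)(13y**2 − 30y − 592) + ((1980/169)y − 15840/169)
  13y**2 − 30y − 592 = ((2197/1980)y + 6253/990)((1980/169)y − 15840/169) + (0)
Last nonzero remainder: (1980/169)y − 15840/169. Dividing through by 1980/169 gives the monic gcd y − 8.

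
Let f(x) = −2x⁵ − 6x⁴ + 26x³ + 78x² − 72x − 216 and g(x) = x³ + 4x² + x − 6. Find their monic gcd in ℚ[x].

x² + 5x + 6

Apply the Euclidean algorithm:
  −2x⁵ − 6x⁴ + 26x³ + 78x² − 72x − 216 = (−2x² + 2x + 20)(x³ + 4x² + x − 6) + (−16x² − 80x − 96)
  x³ + 4x² + x − 6 = (−(1/16)x + 1/16)(−16x² − 80x − 96) + (0)
Last nonzero remainder: −16x² − 80x − 96. Dividing through by −16 gives the monic gcd x² + 5x + 6.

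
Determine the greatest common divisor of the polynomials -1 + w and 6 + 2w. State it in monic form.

1

Apply the Euclidean algorithm:
  w - 1 = (1/2)(2w + 6) + (-4)
  2w + 6 = (-(1/2)w - 3/2)(-4) + (0)
The last nonzero remainder is the constant -4, so the polynomials are coprime and gcd = 1.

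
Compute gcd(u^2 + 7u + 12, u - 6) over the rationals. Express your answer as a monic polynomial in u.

1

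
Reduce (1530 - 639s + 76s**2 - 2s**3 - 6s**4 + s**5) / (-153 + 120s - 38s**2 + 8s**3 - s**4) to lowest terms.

By polynomial division,
  s**5 - 6s**4 - 2s**3 + 76s**2 - 639s + 1530 = (-s - 2)(-s**4 + 8s**3 - 38s**2 + 120s - 153) + (-24s**3 + 120s**2 - 552s + 1224)
  -s**4 + 8s**3 - 38s**2 + 120s - 153 = ((1/24)s - 1/8)(-24s**3 + 120s**2 - 552s + 1224) + (0)
Last nonzero remainder: -24s**3 + 120s**2 - 552s + 1224. Dividing through by -24 gives the monic gcd s**3 - 5s**2 + 23s - 51.
Cancel s**3 - 5s**2 + 23s - 51 from numerator and denominator to get the reduced form.

(30 + s - s**2)/(-3 + s)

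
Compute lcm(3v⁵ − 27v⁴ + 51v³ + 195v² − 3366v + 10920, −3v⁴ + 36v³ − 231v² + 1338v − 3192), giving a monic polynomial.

Apply the Euclidean algorithm:
  3v⁵ − 27v⁴ + 51v³ + 195v² − 3366v + 10920 = (−v − 3)(−3v⁴ + 36v³ − 231v² + 1338v − 3192) + (−72v³ + 840v² − 2544v + 1344)
  −3v⁴ + 36v³ − 231v² + 1338v − 3192 = ((1/24)v − 1/72)(−72v³ + 840v² − 2544v + 1344) + (−(340/3)v² + (3740/3)v − 9520/3)
  −72v³ + 840v² − 2544v + 1344 = ((54/85)v − 36/85)(−(340/3)v² + (3740/3)v − 9520/3) + (0)
Last nonzero remainder: −(340/3)v² + (3740/3)v − 9520/3. Dividing through by −340/3 gives the monic gcd v² − 11v + 28.
Then lcm(f, g) = f·g / gcd(f, g); expanding and making the result monic gives the answer.

v⁷ − 10v⁶ + 64v⁵ − 294v⁴ − 541v³ + 7232v² − 46276v + 138320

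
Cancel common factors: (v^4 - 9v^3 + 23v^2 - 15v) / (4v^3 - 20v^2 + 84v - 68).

Apply the Euclidean algorithm:
  v^4 - 9v^3 + 23v^2 - 15v = ((1/4)v - 1)(4v^3 - 20v^2 + 84v - 68) + (-18v^2 + 86v - 68)
  4v^3 - 20v^2 + 84v - 68 = (-(2/9)v + 4/81)(-18v^2 + 86v - 68) + ((5236/81)v - 5236/81)
  -18v^2 + 86v - 68 = (-(729/2618)v + 81/77)((5236/81)v - 5236/81) + (0)
Last nonzero remainder: (5236/81)v - 5236/81. Dividing through by 5236/81 gives the monic gcd v - 1.
Cancel v - 1 from numerator and denominator to get the reduced form.

(v^3 - 8v^2 + 15v)/(4v^2 - 16v + 68)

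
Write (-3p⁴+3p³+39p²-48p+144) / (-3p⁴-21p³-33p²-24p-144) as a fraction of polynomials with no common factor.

Apply the Euclidean algorithm:
  -3p⁴+3p³+39p²-48p+144 = (-3p⁴-21p³-33p²-24p-144) + (24p³+72p²-24p+288)
  -3p⁴-21p³-33p²-24p-144 = (-(1/8)p-1/2)(24p³+72p²-24p+288) + (0)
Last nonzero remainder: 24p³+72p²-24p+288. Dividing through by 24 gives the monic gcd p³+3p²-p+12.
Cancel p³+3p²-p+12 from numerator and denominator to get the reduced form.

(p-4)/(p+4)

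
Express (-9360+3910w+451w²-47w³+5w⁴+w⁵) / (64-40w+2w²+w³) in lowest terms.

(585-25w-w²+w³)/(-4+w)

Repeated division with remainder:
  w⁵+5w⁴-47w³+451w²+3910w-9360 = (w²+3w-13)(w³+2w²-40w+64) + (533w²+3198w-8528)
  w³+2w²-40w+64 = ((1/533)w-4/533)(533w²+3198w-8528) + (0)
Last nonzero remainder: 533w²+3198w-8528. Dividing through by 533 gives the monic gcd w²+6w-16.
Cancel w²+6w-16 from numerator and denominator to get the reduced form.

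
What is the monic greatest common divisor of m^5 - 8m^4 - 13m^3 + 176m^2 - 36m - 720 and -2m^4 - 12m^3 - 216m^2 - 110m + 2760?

m^2 + m - 12

Euclidean algorithm in ℚ[m]:
  m^5 - 8m^4 - 13m^3 + 176m^2 - 36m - 720 = (-(1/2)m + 7)(-2m^4 - 12m^3 - 216m^2 - 110m + 2760) + (-37m^3 + 1633m^2 + 2114m - 20040)
  -2m^4 - 12m^3 - 216m^2 - 110m + 2760 = ((2/37)m + 3710/1369)(-37m^3 + 1633m^2 + 2114m - 20040) + (-(6510570/1369)m^2 - (6510570/1369)m + 78126840/1369)
  -37m^3 + 1633m^2 + 2114m - 20040 = ((50653/6510570)m - 228623/651057)(-(6510570/1369)m^2 - (6510570/1369)m + 78126840/1369) + (0)
Last nonzero remainder: -(6510570/1369)m^2 - (6510570/1369)m + 78126840/1369. Dividing through by -6510570/1369 gives the monic gcd m^2 + m - 12.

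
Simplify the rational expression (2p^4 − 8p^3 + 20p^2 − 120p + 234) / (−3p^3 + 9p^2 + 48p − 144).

(−2p^3 + 2p^2 − 14p + 78)/(3p^2 − 48)

By polynomial division,
  2p^4 − 8p^3 + 20p^2 − 120p + 234 = (−(2/3)p + 2/3)(−3p^3 + 9p^2 + 48p − 144) + (46p^2 − 248p + 330)
  −3p^3 + 9p^2 + 48p − 144 = (−(3/46)p − 165/1058)(46p^2 − 248p + 330) + ((16317/529)p − 48951/529)
  46p^2 − 248p + 330 = ((24334/16317)p − 58190/16317)((16317/529)p − 48951/529) + (0)
Last nonzero remainder: (16317/529)p − 48951/529. Dividing through by 16317/529 gives the monic gcd p − 3.
Cancel p − 3 from numerator and denominator to get the reduced form.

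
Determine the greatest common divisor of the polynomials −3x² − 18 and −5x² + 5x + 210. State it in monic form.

1

Apply the Euclidean algorithm:
  −3x² − 18 = (3/5)(−5x² + 5x + 210) + (−3x − 144)
  −5x² + 5x + 210 = ((5/3)x − 245/3)(−3x − 144) + (−11550)
  −3x − 144 = ((1/3850)x + 24/1925)(−11550) + (0)
The last nonzero remainder is the constant −11550, so the polynomials are coprime and gcd = 1.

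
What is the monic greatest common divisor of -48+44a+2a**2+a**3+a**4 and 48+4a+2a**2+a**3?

48+4a+2a**2+a**3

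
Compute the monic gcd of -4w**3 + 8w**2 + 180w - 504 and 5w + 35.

Apply the Euclidean algorithm:
  -4w**3 + 8w**2 + 180w - 504 = (-(4/5)w**2 + (36/5)w - 72/5)(5w + 35) + (0)
Last nonzero remainder: 5w + 35. Dividing through by 5 gives the monic gcd w + 7.

w + 7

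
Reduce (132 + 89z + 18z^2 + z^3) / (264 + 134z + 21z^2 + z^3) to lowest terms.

(3 + z)/(6 + z)

Repeated division with remainder:
  z^3 + 18z^2 + 89z + 132 = (z^3 + 21z^2 + 134z + 264) + (-3z^2 - 45z - 132)
  z^3 + 21z^2 + 134z + 264 = (-(1/3)z - 2)(-3z^2 - 45z - 132) + (0)
Last nonzero remainder: -3z^2 - 45z - 132. Dividing through by -3 gives the monic gcd z^2 + 15z + 44.
Cancel z^2 + 15z + 44 from numerator and denominator to get the reduced form.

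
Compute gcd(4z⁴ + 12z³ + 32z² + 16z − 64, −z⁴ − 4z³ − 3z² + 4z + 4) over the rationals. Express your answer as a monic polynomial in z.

Repeated division with remainder:
  4z⁴ + 12z³ + 32z² + 16z − 64 = (−4)(−z⁴ − 4z³ − 3z² + 4z + 4) + (−4z³ + 20z² + 32z − 48)
  −z⁴ − 4z³ − 3z² + 4z + 4 = ((1/4)z + 9/4)(−4z³ + 20z² + 32z − 48) + (−56z² − 56z + 112)
  −4z³ + 20z² + 32z − 48 = ((1/14)z − 3/7)(−56z² − 56z + 112) + (0)
Last nonzero remainder: −56z² − 56z + 112. Dividing through by −56 gives the monic gcd z² + z − 2.

z² + z − 2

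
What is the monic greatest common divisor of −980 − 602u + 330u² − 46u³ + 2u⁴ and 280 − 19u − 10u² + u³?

−7 + u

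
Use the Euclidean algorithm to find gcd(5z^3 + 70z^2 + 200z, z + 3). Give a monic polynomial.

Repeated division with remainder:
  5z^3 + 70z^2 + 200z = (5z^2 + 55z + 35)(z + 3) + (-105)
  z + 3 = (-(1/105)z - 1/35)(-105) + (0)
The last nonzero remainder is the constant -105, so the polynomials are coprime and gcd = 1.

1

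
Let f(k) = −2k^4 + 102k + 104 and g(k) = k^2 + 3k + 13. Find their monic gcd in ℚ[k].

k^2 + 3k + 13

Repeated division with remainder:
  −2k^4 + 102k + 104 = (−2k^2 + 6k + 8)(k^2 + 3k + 13) + (0)
The last nonzero remainder k^2 + 3k + 13 is already monic.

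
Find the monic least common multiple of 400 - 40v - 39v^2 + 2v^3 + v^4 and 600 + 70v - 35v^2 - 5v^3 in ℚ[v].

2400 + 160v - 274v^2 - 27v^3 + 8v^4 + v^5

Repeated division with remainder:
  v^4 + 2v^3 - 39v^2 - 40v + 400 = (-(1/5)v + 1)(-5v^3 - 35v^2 + 70v + 600) + (10v^2 + 10v - 200)
  -5v^3 - 35v^2 + 70v + 600 = (-(1/2)v - 3)(10v^2 + 10v - 200) + (0)
Last nonzero remainder: 10v^2 + 10v - 200. Dividing through by 10 gives the monic gcd v^2 + v - 20.
Then lcm(f, g) = f·g / gcd(f, g); expanding and making the result monic gives the answer.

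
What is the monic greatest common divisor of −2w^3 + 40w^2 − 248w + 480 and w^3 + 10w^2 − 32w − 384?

w − 6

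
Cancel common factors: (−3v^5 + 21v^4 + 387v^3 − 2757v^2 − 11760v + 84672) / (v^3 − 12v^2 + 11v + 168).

Euclidean algorithm in ℚ[v]:
  −3v^5 + 21v^4 + 387v^3 − 2757v^2 − 11760v + 84672 = (−3v^2 − 15v + 240)(v^3 − 12v^2 + 11v + 168) + (792v^2 − 11880v + 44352)
  v^3 − 12v^2 + 11v + 168 = ((1/792)v + 1/264)(792v^2 − 11880v + 44352) + (0)
Last nonzero remainder: 792v^2 − 11880v + 44352. Dividing through by 792 gives the monic gcd v^2 − 15v + 56.
Cancel v^2 − 15v + 56 from numerator and denominator to get the reduced form.

(−3v^3 − 24v^2 + 195v + 1512)/(v + 3)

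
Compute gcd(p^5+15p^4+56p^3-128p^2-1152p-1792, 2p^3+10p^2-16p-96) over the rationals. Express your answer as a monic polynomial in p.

p^2+8p+16

Repeated division with remainder:
  p^5+15p^4+56p^3-128p^2-1152p-1792 = ((1/2)p^2+5p+7)(2p^3+10p^2-16p-96) + (-70p^2-560p-1120)
  2p^3+10p^2-16p-96 = (-(1/35)p+3/35)(-70p^2-560p-1120) + (0)
Last nonzero remainder: -70p^2-560p-1120. Dividing through by -70 gives the monic gcd p^2+8p+16.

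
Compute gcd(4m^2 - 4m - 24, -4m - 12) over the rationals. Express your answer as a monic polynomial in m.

1

By polynomial division,
  4m^2 - 4m - 24 = (-m + 4)(-4m - 12) + (24)
  -4m - 12 = (-(1/6)m - 1/2)(24) + (0)
The last nonzero remainder is the constant 24, so the polynomials are coprime and gcd = 1.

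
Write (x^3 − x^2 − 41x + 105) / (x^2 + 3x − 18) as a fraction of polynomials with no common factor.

(x^2 + 2x − 35)/(x + 6)

By polynomial division,
  x^3 − x^2 − 41x + 105 = (x − 4)(x^2 + 3x − 18) + (−11x + 33)
  x^2 + 3x − 18 = (−(1/11)x − 6/11)(−11x + 33) + (0)
Last nonzero remainder: −11x + 33. Dividing through by −11 gives the monic gcd x − 3.
Cancel x − 3 from numerator and denominator to get the reduced form.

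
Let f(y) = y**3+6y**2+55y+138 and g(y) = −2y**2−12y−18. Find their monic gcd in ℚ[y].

Apply the Euclidean algorithm:
  y**3+6y**2+55y+138 = (−(1/2)y)(−2y**2−12y−18) + (46y+138)
  −2y**2−12y−18 = (−(1/23)y−3/23)(46y+138) + (0)
Last nonzero remainder: 46y+138. Dividing through by 46 gives the monic gcd y+3.

y+3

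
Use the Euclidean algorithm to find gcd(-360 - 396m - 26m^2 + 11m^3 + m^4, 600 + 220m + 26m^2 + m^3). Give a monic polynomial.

By polynomial division,
  m^4 + 11m^3 - 26m^2 - 396m - 360 = (m - 15)(m^3 + 26m^2 + 220m + 600) + (144m^2 + 2304m + 8640)
  m^3 + 26m^2 + 220m + 600 = ((1/144)m + 5/72)(144m^2 + 2304m + 8640) + (0)
Last nonzero remainder: 144m^2 + 2304m + 8640. Dividing through by 144 gives the monic gcd m^2 + 16m + 60.

60 + 16m + m^2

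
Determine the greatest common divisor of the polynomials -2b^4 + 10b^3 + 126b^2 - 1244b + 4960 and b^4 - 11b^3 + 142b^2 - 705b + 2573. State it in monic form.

b^2 - 7b + 31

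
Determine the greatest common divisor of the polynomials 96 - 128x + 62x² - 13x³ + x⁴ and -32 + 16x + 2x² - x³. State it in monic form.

8 - 6x + x²

Euclidean algorithm in ℚ[x]:
  x⁴ - 13x³ + 62x² - 128x + 96 = (-x + 11)(-x³ + 2x² + 16x - 32) + (56x² - 336x + 448)
  -x³ + 2x² + 16x - 32 = (-(1/56)x - 1/14)(56x² - 336x + 448) + (0)
Last nonzero remainder: 56x² - 336x + 448. Dividing through by 56 gives the monic gcd x² - 6x + 8.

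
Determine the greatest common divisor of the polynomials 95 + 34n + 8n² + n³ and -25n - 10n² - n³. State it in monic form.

5 + n

Euclidean algorithm in ℚ[n]:
  n³ + 8n² + 34n + 95 = (-1)(-n³ - 10n² - 25n) + (-2n² + 9n + 95)
  -n³ - 10n² - 25n = ((1/2)n + 29/4)(-2n² + 9n + 95) + (-(551/4)n - 2755/4)
  -2n² + 9n + 95 = ((8/551)n - 4/29)(-(551/4)n - 2755/4) + (0)
Last nonzero remainder: -(551/4)n - 2755/4. Dividing through by -551/4 gives the monic gcd n + 5.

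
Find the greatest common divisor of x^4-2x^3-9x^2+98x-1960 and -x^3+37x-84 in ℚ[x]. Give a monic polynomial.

Repeated division with remainder:
  x^4-2x^3-9x^2+98x-1960 = (-x+2)(-x^3+37x-84) + (28x^2-60x-1792)
  -x^3+37x-84 = (-(1/28)x-15/196)(28x^2-60x-1792) + (-(1548/49)x-1548/7)
  28x^2-60x-1792 = (-(343/387)x+3136/387)(-(1548/49)x-1548/7) + (0)
Last nonzero remainder: -(1548/49)x-1548/7. Dividing through by -1548/49 gives the monic gcd x+7.

x+7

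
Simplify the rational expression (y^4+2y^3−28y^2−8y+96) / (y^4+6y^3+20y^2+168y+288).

(y^2−6y+8)/(y^2−2y+24)

By polynomial division,
  y^4+2y^3−28y^2−8y+96 = (y^4+6y^3+20y^2+168y+288) + (−4y^3−48y^2−176y−192)
  y^4+6y^3+20y^2+168y+288 = (−(1/4)y+3/2)(−4y^3−48y^2−176y−192) + (48y^2+384y+576)
  −4y^3−48y^2−176y−192 = (−(1/12)y−1/3)(48y^2+384y+576) + (0)
Last nonzero remainder: 48y^2+384y+576. Dividing through by 48 gives the monic gcd y^2+8y+12.
Cancel y^2+8y+12 from numerator and denominator to get the reduced form.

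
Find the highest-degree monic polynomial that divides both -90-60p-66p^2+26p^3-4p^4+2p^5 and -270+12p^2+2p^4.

Euclidean algorithm in ℚ[p]:
  2p^5-4p^4+26p^3-66p^2-60p-90 = (p-2)(2p^4+12p^2-270) + (14p^3-42p^2+210p-630)
  2p^4+12p^2-270 = ((1/7)p+3/7)(14p^3-42p^2+210p-630) + (0)
Last nonzero remainder: 14p^3-42p^2+210p-630. Dividing through by 14 gives the monic gcd p^3-3p^2+15p-45.

-45+15p-3p^2+p^3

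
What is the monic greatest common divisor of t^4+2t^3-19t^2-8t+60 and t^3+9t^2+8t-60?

Apply the Euclidean algorithm:
  t^4+2t^3-19t^2-8t+60 = (t-7)(t^3+9t^2+8t-60) + (36t^2+108t-360)
  t^3+9t^2+8t-60 = ((1/36)t+1/6)(36t^2+108t-360) + (0)
Last nonzero remainder: 36t^2+108t-360. Dividing through by 36 gives the monic gcd t^2+3t-10.

t^2+3t-10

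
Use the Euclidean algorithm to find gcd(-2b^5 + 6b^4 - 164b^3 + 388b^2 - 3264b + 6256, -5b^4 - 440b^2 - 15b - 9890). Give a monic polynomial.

b^2 - b + 46

Apply the Euclidean algorithm:
  -2b^5 + 6b^4 - 164b^3 + 388b^2 - 3264b + 6256 = ((2/5)b - 6/5)(-5b^4 - 440b^2 - 15b - 9890) + (12b^3 - 134b^2 + 674b - 5612)
  -5b^4 - 440b^2 - 15b - 9890 = (-(5/12)b - 335/72)(12b^3 - 134b^2 + 674b - 5612) + (-(28175/36)b^2 + (28175/36)b - 648025/18)
  12b^3 - 134b^2 + 674b - 5612 = (-(432/28175)b + 4392/28175)(-(28175/36)b^2 + (28175/36)b - 648025/18) + (0)
Last nonzero remainder: -(28175/36)b^2 + (28175/36)b - 648025/18. Dividing through by -28175/36 gives the monic gcd b^2 - b + 46.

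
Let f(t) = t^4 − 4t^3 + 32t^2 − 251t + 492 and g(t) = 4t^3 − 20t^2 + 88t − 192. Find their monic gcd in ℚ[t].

t − 3

Euclidean algorithm in ℚ[t]:
  t^4 − 4t^3 + 32t^2 − 251t + 492 = ((1/4)t + 1/4)(4t^3 − 20t^2 + 88t − 192) + (15t^2 − 225t + 540)
  4t^3 − 20t^2 + 88t − 192 = ((4/15)t + 8/3)(15t^2 − 225t + 540) + (544t − 1632)
  15t^2 − 225t + 540 = ((15/544)t − 45/136)(544t − 1632) + (0)
Last nonzero remainder: 544t − 1632. Dividing through by 544 gives the monic gcd t − 3.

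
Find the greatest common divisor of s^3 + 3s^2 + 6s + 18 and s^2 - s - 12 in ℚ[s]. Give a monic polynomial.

s + 3

Euclidean algorithm in ℚ[s]:
  s^3 + 3s^2 + 6s + 18 = (s + 4)(s^2 - s - 12) + (22s + 66)
  s^2 - s - 12 = ((1/22)s - 2/11)(22s + 66) + (0)
Last nonzero remainder: 22s + 66. Dividing through by 22 gives the monic gcd s + 3.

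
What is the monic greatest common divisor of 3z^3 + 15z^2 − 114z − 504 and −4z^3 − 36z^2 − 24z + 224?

Repeated division with remainder:
  3z^3 + 15z^2 − 114z − 504 = (−3/4)(−4z^3 − 36z^2 − 24z + 224) + (−12z^2 − 132z − 336)
  −4z^3 − 36z^2 − 24z + 224 = ((1/3)z − 2/3)(−12z^2 − 132z − 336) + (0)
Last nonzero remainder: −12z^2 − 132z − 336. Dividing through by −12 gives the monic gcd z^2 + 11z + 28.

z^2 + 11z + 28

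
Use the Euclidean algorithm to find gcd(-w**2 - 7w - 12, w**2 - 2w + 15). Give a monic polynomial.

1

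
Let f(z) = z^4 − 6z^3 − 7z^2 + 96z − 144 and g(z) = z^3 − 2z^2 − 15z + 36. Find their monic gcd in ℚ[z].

Euclidean algorithm in ℚ[z]:
  z^4 − 6z^3 − 7z^2 + 96z − 144 = (z − 4)(z^3 − 2z^2 − 15z + 36) + (0)
The last nonzero remainder z^3 − 2z^2 − 15z + 36 is already monic.

z^3 − 2z^2 − 15z + 36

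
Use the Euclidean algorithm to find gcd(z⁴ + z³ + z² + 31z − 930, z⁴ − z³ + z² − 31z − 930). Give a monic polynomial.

Repeated division with remainder:
  z⁴ + z³ + z² + 31z − 930 = (z⁴ − z³ + z² − 31z − 930) + (2z³ + 62z)
  z⁴ − z³ + z² − 31z − 930 = ((1/2)z − 1/2)(2z³ + 62z) + (−30z² − 930)
  2z³ + 62z = (−(1/15)z)(−30z² − 930) + (0)
Last nonzero remainder: −30z² − 930. Dividing through by −30 gives the monic gcd z² + 31.

z² + 31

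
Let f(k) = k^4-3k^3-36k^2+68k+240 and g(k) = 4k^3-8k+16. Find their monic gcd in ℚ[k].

Euclidean algorithm in ℚ[k]:
  k^4-3k^3-36k^2+68k+240 = ((1/4)k-3/4)(4k^3-8k+16) + (-34k^2+58k+252)
  4k^3-8k+16 = (-(2/17)k-58/289)(-34k^2+58k+252) + ((9620/289)k+19240/289)
  -34k^2+58k+252 = (-(4913/4810)k+18207/4810)((9620/289)k+19240/289) + (0)
Last nonzero remainder: (9620/289)k+19240/289. Dividing through by 9620/289 gives the monic gcd k+2.

k+2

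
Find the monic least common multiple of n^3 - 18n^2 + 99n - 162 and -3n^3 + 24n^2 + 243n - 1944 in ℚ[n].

n^5 - 17n^4 + 9n^3 + 1233n^2 - 7290n + 11664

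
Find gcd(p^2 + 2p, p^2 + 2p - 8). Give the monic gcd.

Euclidean algorithm in ℚ[p]:
  p^2 + 2p = (p^2 + 2p - 8) + (8)
  p^2 + 2p - 8 = ((1/8)p^2 + (1/4)p - 1)(8) + (0)
The last nonzero remainder is the constant 8, so the polynomials are coprime and gcd = 1.

1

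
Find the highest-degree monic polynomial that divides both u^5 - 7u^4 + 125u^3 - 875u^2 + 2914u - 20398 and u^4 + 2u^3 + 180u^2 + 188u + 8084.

u^2 + 94

Repeated division with remainder:
  u^5 - 7u^4 + 125u^3 - 875u^2 + 2914u - 20398 = (u - 9)(u^4 + 2u^3 + 180u^2 + 188u + 8084) + (-37u^3 + 557u^2 - 3478u + 52358)
  u^4 + 2u^3 + 180u^2 + 188u + 8084 = (-(1/37)u - 631/1369)(-37u^3 + 557u^2 - 3478u + 52358) + ((469201/1369)u^2 + 44104894/1369)
  -37u^3 + 557u^2 - 3478u + 52358 = (-(50653/469201)u + 762533/469201)((469201/1369)u^2 + 44104894/1369) + (0)
Last nonzero remainder: (469201/1369)u^2 + 44104894/1369. Dividing through by 469201/1369 gives the monic gcd u^2 + 94.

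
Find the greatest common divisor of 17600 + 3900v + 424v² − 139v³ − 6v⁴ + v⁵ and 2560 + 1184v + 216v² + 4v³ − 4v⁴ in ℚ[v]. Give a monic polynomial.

Repeated division with remainder:
  v⁵ − 6v⁴ − 139v³ + 424v² + 3900v + 17600 = (−(1/4)v + 5/4)(−4v⁴ + 4v³ + 216v² + 1184v + 2560) + (−90v³ + 450v² + 3060v + 14400)
  −4v⁴ + 4v³ + 216v² + 1184v + 2560 = ((2/45)v + 8/45)(−90v³ + 450v² + 3060v + 14400) + (0)
Last nonzero remainder: −90v³ + 450v² + 3060v + 14400. Dividing through by −90 gives the monic gcd v³ − 5v² − 34v − 160.

−160 − 34v − 5v² + v³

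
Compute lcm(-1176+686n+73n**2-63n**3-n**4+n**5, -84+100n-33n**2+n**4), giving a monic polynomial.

2352-2548n+540n**2+199n**3-61n**4-3n**5+n**6

By polynomial division,
  n**5-n**4-63n**3+73n**2+686n-1176 = (n-1)(n**4-33n**2+100n-84) + (-30n**3-60n**2+870n-1260)
  n**4-33n**2+100n-84 = (-(1/30)n+1/15)(-30n**3-60n**2+870n-1260) + (0)
Last nonzero remainder: -30n**3-60n**2+870n-1260. Dividing through by -30 gives the monic gcd n**3+2n**2-29n+42.
Then lcm(f, g) = f·g / gcd(f, g); expanding and making the result monic gives the answer.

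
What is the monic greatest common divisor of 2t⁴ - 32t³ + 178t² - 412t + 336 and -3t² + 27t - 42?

By polynomial division,
  2t⁴ - 32t³ + 178t² - 412t + 336 = (-(2/3)t² + (14/3)t - 8)(-3t² + 27t - 42) + (0)
Last nonzero remainder: -3t² + 27t - 42. Dividing through by -3 gives the monic gcd t² - 9t + 14.

t² - 9t + 14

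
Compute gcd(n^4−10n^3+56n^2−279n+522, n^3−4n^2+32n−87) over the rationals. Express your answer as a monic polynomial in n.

Euclidean algorithm in ℚ[n]:
  n^4−10n^3+56n^2−279n+522 = (n−6)(n^3−4n^2+32n−87) + (0)
The last nonzero remainder n^3−4n^2+32n−87 is already monic.

n^3−4n^2+32n−87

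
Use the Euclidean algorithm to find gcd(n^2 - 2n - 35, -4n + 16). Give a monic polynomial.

Apply the Euclidean algorithm:
  n^2 - 2n - 35 = (-(1/4)n - 1/2)(-4n + 16) + (-27)
  -4n + 16 = ((4/27)n - 16/27)(-27) + (0)
The last nonzero remainder is the constant -27, so the polynomials are coprime and gcd = 1.

1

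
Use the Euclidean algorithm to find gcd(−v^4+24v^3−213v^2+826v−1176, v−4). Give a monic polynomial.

v−4

Euclidean algorithm in ℚ[v]:
  −v^4+24v^3−213v^2+826v−1176 = (−v^3+20v^2−133v+294)(v−4) + (0)
The last nonzero remainder v−4 is already monic.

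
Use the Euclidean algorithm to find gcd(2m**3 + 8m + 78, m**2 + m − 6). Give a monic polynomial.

m + 3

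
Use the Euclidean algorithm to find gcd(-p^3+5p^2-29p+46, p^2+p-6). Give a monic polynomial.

By polynomial division,
  -p^3+5p^2-29p+46 = (-p+6)(p^2+p-6) + (-41p+82)
  p^2+p-6 = (-(1/41)p-3/41)(-41p+82) + (0)
Last nonzero remainder: -41p+82. Dividing through by -41 gives the monic gcd p-2.

p-2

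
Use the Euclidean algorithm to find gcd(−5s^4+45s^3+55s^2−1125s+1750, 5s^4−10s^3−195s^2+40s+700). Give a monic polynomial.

s^3−4s^2−31s+70

Repeated division with remainder:
  −5s^4+45s^3+55s^2−1125s+1750 = (−1)(5s^4−10s^3−195s^2+40s+700) + (35s^3−140s^2−1085s+2450)
  5s^4−10s^3−195s^2+40s+700 = ((1/7)s+2/7)(35s^3−140s^2−1085s+2450) + (0)
Last nonzero remainder: 35s^3−140s^2−1085s+2450. Dividing through by 35 gives the monic gcd s^3−4s^2−31s+70.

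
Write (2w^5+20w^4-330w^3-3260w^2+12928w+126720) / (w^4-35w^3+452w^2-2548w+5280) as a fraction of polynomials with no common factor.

Apply the Euclidean algorithm:
  2w^5+20w^4-330w^3-3260w^2+12928w+126720 = (2w+90)(w^4-35w^3+452w^2-2548w+5280) + (1916w^3-38844w^2+231688w-348480)
  w^4-35w^3+452w^2-2548w+5280 = ((1/1916)w-3527/458882)(1916w^3-38844w^2+231688w-348480) + ((7461300/229441)w^2-(134303400/229441)w+596904000/229441)
  1916w^3-38844w^2+231688w-348480 = ((109902239/1865325)w-7571553/56525)((7461300/229441)w^2-(134303400/229441)w+596904000/229441) + (0)
Last nonzero remainder: (7461300/229441)w^2-(134303400/229441)w+596904000/229441. Dividing through by 7461300/229441 gives the monic gcd w^2-18w+80.
Cancel w^2-18w+80 from numerator and denominator to get the reduced form.

(2w^3+56w^2+518w+1584)/(w^2-17w+66)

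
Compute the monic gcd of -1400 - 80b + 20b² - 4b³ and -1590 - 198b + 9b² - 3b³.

5 + b

Euclidean algorithm in ℚ[b]:
  -4b³ + 20b² - 80b - 1400 = (4/3)(-3b³ + 9b² - 198b - 1590) + (8b² + 184b + 720)
  -3b³ + 9b² - 198b - 1590 = (-(3/8)b + 39/4)(8b² + 184b + 720) + (-1722b - 8610)
  8b² + 184b + 720 = (-(4/861)b - 24/287)(-1722b - 8610) + (0)
Last nonzero remainder: -1722b - 8610. Dividing through by -1722 gives the monic gcd b + 5.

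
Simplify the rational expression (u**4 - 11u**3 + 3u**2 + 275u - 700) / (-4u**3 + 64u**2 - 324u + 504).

(-u**3 + 4u**2 + 25u - 100)/(4u**2 - 36u + 72)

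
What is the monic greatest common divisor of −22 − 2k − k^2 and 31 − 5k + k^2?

1

By polynomial division,
  −k^2 − 2k − 22 = (−1)(k^2 − 5k + 31) + (−7k + 9)
  k^2 − 5k + 31 = (−(1/7)k + 26/49)(−7k + 9) + (1285/49)
  −7k + 9 = (−(343/1285)k + 441/1285)(1285/49) + (0)
The last nonzero remainder is the constant 1285/49, so the polynomials are coprime and gcd = 1.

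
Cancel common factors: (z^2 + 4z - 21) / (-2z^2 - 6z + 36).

Euclidean algorithm in ℚ[z]:
  z^2 + 4z - 21 = (-1/2)(-2z^2 - 6z + 36) + (z - 3)
  -2z^2 - 6z + 36 = (-2z - 12)(z - 3) + (0)
The last nonzero remainder z - 3 is already monic.
Cancel z - 3 from numerator and denominator to get the reduced form.

(-z - 7)/(2z + 12)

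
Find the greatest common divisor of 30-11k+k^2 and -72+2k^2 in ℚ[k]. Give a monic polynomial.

-6+k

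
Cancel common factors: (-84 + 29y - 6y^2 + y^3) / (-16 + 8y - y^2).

Apply the Euclidean algorithm:
  y^3 - 6y^2 + 29y - 84 = (-y - 2)(-y^2 + 8y - 16) + (29y - 116)
  -y^2 + 8y - 16 = (-(1/29)y + 4/29)(29y - 116) + (0)
Last nonzero remainder: 29y - 116. Dividing through by 29 gives the monic gcd y - 4.
Cancel y - 4 from numerator and denominator to get the reduced form.

(-21 + 2y - y^2)/(-4 + y)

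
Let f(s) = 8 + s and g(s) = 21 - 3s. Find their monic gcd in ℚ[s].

1

Repeated division with remainder:
  s + 8 = (-1/3)(-3s + 21) + (15)
  -3s + 21 = (-(1/5)s + 7/5)(15) + (0)
The last nonzero remainder is the constant 15, so the polynomials are coprime and gcd = 1.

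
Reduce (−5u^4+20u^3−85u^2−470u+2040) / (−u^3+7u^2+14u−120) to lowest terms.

By polynomial division,
  −5u^4+20u^3−85u^2−470u+2040 = (5u+15)(−u^3+7u^2+14u−120) + (−260u^2−80u+3840)
  −u^3+7u^2+14u−120 = ((1/260)u−19/676)(−260u^2−80u+3840) + (−(510/169)u−2040/169)
  −260u^2−80u+3840 = ((4394/51)u−5408/17)(−(510/169)u−2040/169) + (0)
Last nonzero remainder: −(510/169)u−2040/169. Dividing through by −510/169 gives the monic gcd u+4.
Cancel u+4 from numerator and denominator to get the reduced form.

(5u^3−40u^2+245u−510)/(u^2−11u+30)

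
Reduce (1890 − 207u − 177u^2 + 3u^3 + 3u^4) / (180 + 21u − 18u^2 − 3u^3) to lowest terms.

By polynomial division,
  3u^4 + 3u^3 − 177u^2 − 207u + 1890 = (−u + 5)(−3u^3 − 18u^2 + 21u + 180) + (−66u^2 − 132u + 990)
  −3u^3 − 18u^2 + 21u + 180 = ((1/22)u + 2/11)(−66u^2 − 132u + 990) + (0)
Last nonzero remainder: −66u^2 − 132u + 990. Dividing through by −66 gives the monic gcd u^2 + 2u − 15.
Cancel u^2 + 2u − 15 from numerator and denominator to get the reduced form.

(42 + u − u^2)/(4 + u)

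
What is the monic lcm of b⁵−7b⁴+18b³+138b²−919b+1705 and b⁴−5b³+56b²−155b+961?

Euclidean algorithm in ℚ[b]:
  b⁵−7b⁴+18b³+138b²−919b+1705 = (b−2)(b⁴−5b³+56b²−155b+961) + (−48b³+405b²−2190b+3627)
  b⁴−5b³+56b²−155b+961 = (−(1/48)b−55/768)(−48b³+405b²−2190b+3627) + ((10081/256)b²−(30243/128)b+312511/256)
  −48b³+405b²−2190b+3627 = (−(12288/10081)b+29952/10081)((10081/256)b²−(30243/128)b+312511/256) + (0)
Last nonzero remainder: (10081/256)b²−(30243/128)b+312511/256. Dividing through by 10081/256 gives the monic gcd b²−6b+31.
Then lcm(f, g) = f·g / gcd(f, g); expanding and making the result monic gives the answer.

b⁷−6b⁶+42b⁵−61b⁴−223b³+5064b²−26784b+52855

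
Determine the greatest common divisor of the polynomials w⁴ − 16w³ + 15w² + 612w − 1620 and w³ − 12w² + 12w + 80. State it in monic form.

w − 10

Repeated division with remainder:
  w⁴ − 16w³ + 15w² + 612w − 1620 = (w − 4)(w³ − 12w² + 12w + 80) + (−45w² + 580w − 1300)
  w³ − 12w² + 12w + 80 = (−(1/45)w − 8/405)(−45w² + 580w − 1300) + (−(440/81)w + 4400/81)
  −45w² + 580w − 1300 = ((729/88)w − 1053/44)(−(440/81)w + 4400/81) + (0)
Last nonzero remainder: −(440/81)w + 4400/81. Dividing through by −440/81 gives the monic gcd w − 10.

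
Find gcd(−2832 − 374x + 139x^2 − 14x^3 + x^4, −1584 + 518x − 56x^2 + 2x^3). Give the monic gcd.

−8 + x

By polynomial division,
  x^4 − 14x^3 + 139x^2 − 374x − 2832 = ((1/2)x + 7)(2x^3 − 56x^2 + 518x − 1584) + (272x^2 − 3208x + 8256)
  2x^3 − 56x^2 + 518x − 1584 = ((1/136)x − 551/4624)(272x^2 − 3208x + 8256) + ((43365/578)x − 173460/289)
  272x^2 − 3208x + 8256 = ((157216/43365)x − 198832/14455)((43365/578)x − 173460/289) + (0)
Last nonzero remainder: (43365/578)x − 173460/289. Dividing through by 43365/578 gives the monic gcd x − 8.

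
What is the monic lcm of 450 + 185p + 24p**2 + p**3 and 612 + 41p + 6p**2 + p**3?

30600 + 11230p + 1527p**2 + 181p**3 + 21p**4 + p**5

By polynomial division,
  p**3 + 24p**2 + 185p + 450 = (p**3 + 6p**2 + 41p + 612) + (18p**2 + 144p - 162)
  p**3 + 6p**2 + 41p + 612 = ((1/18)p - 1/9)(18p**2 + 144p - 162) + (66p + 594)
  18p**2 + 144p - 162 = ((3/11)p - 3/11)(66p + 594) + (0)
Last nonzero remainder: 66p + 594. Dividing through by 66 gives the monic gcd p + 9.
Then lcm(f, g) = f·g / gcd(f, g); expanding and making the result monic gives the answer.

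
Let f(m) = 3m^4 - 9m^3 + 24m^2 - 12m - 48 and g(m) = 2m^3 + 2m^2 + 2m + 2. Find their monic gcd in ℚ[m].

Apply the Euclidean algorithm:
  3m^4 - 9m^3 + 24m^2 - 12m - 48 = ((3/2)m - 6)(2m^3 + 2m^2 + 2m + 2) + (33m^2 - 3m - 36)
  2m^3 + 2m^2 + 2m + 2 = ((2/33)m + 8/121)(33m^2 - 3m - 36) + ((530/121)m + 530/121)
  33m^2 - 3m - 36 = ((3993/530)m - 2178/265)((530/121)m + 530/121) + (0)
Last nonzero remainder: (530/121)m + 530/121. Dividing through by 530/121 gives the monic gcd m + 1.

m + 1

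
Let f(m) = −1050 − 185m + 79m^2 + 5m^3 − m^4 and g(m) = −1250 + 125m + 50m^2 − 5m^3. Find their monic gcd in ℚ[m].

Repeated division with remainder:
  −m^4 + 5m^3 + 79m^2 − 185m − 1050 = ((1/5)m + 1)(−5m^3 + 50m^2 + 125m − 1250) + (4m^2 − 60m + 200)
  −5m^3 + 50m^2 + 125m − 1250 = (−(5/4)m − 25/4)(4m^2 − 60m + 200) + (0)
Last nonzero remainder: 4m^2 − 60m + 200. Dividing through by 4 gives the monic gcd m^2 − 15m + 50.

50 − 15m + m^2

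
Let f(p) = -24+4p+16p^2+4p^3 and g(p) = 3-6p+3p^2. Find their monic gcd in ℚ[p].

-1+p

By polynomial division,
  4p^3+16p^2+4p-24 = ((4/3)p+8)(3p^2-6p+3) + (48p-48)
  3p^2-6p+3 = ((1/16)p-1/16)(48p-48) + (0)
Last nonzero remainder: 48p-48. Dividing through by 48 gives the monic gcd p-1.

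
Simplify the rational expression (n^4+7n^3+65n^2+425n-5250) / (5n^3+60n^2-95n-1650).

Repeated division with remainder:
  n^4+7n^3+65n^2+425n-5250 = ((1/5)n-1)(5n^3+60n^2-95n-1650) + (144n^2+660n-6900)
  5n^3+60n^2-95n-1650 = ((5/144)n+445/1728)(144n^2+660n-6900) + (-(3655/144)n+18275/144)
  144n^2+660n-6900 = (-(20736/3655)n-39744/731)(-(3655/144)n+18275/144) + (0)
Last nonzero remainder: -(3655/144)n+18275/144. Dividing through by -3655/144 gives the monic gcd n-5.
Cancel n-5 from numerator and denominator to get the reduced form.

(n^3+12n^2+125n+1050)/(5n^2+85n+330)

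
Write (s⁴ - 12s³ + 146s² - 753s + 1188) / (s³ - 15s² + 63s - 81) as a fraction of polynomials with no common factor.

(s³ - 9s² + 119s - 396)/(s² - 12s + 27)

Repeated division with remainder:
  s⁴ - 12s³ + 146s² - 753s + 1188 = (s + 3)(s³ - 15s² + 63s - 81) + (128s² - 861s + 1431)
  s³ - 15s² + 63s - 81 = ((1/128)s - 1059/16384)(128s² - 861s + 1431) + (-(62775/16384)s + 188325/16384)
  128s² - 861s + 1431 = (-(2097152/62775)s + 868352/6975)(-(62775/16384)s + 188325/16384) + (0)
Last nonzero remainder: -(62775/16384)s + 188325/16384. Dividing through by -62775/16384 gives the monic gcd s - 3.
Cancel s - 3 from numerator and denominator to get the reduced form.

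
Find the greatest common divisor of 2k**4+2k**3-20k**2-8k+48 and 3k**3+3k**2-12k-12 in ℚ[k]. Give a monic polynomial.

k**2-4

Repeated division with remainder:
  2k**4+2k**3-20k**2-8k+48 = ((2/3)k)(3k**3+3k**2-12k-12) + (-12k**2+48)
  3k**3+3k**2-12k-12 = (-(1/4)k-1/4)(-12k**2+48) + (0)
Last nonzero remainder: -12k**2+48. Dividing through by -12 gives the monic gcd k**2-4.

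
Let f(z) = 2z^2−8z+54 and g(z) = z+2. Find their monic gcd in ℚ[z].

1

Euclidean algorithm in ℚ[z]:
  2z^2−8z+54 = (2z−12)(z+2) + (78)
  z+2 = ((1/78)z+1/39)(78) + (0)
The last nonzero remainder is the constant 78, so the polynomials are coprime and gcd = 1.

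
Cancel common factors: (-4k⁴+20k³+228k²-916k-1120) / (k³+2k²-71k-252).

(-4k³+48k²-108k-160)/(k²-5k-36)

Repeated division with remainder:
  -4k⁴+20k³+228k²-916k-1120 = (-4k+28)(k³+2k²-71k-252) + (-112k²+64k+5936)
  k³+2k²-71k-252 = (-(1/112)k-9/392)(-112k²+64k+5936) + (-(810/49)k-810/7)
  -112k²+64k+5936 = ((2744/405)k-20776/405)(-(810/49)k-810/7) + (0)
Last nonzero remainder: -(810/49)k-810/7. Dividing through by -810/49 gives the monic gcd k+7.
Cancel k+7 from numerator and denominator to get the reduced form.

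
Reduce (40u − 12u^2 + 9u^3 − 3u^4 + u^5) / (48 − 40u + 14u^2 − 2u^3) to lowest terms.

Repeated division with remainder:
  u^5 − 3u^4 + 9u^3 − 12u^2 + 40u = (−(1/2)u^2 − 2u − 17/2)(−2u^3 + 14u^2 − 40u + 48) + (51u^2 − 204u + 408)
  −2u^3 + 14u^2 − 40u + 48 = (−(2/51)u + 2/17)(51u^2 − 204u + 408) + (0)
Last nonzero remainder: 51u^2 − 204u + 408. Dividing through by 51 gives the monic gcd u^2 − 4u + 8.
Cancel u^2 − 4u + 8 from numerator and denominator to get the reduced form.

(−5u − u^2 − u^3)/(−6 + 2u)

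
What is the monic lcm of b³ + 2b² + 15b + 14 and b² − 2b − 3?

b⁴ − b³ + 9b² − 31b − 42

By polynomial division,
  b³ + 2b² + 15b + 14 = (b + 4)(b² − 2b − 3) + (26b + 26)
  b² − 2b − 3 = ((1/26)b − 3/26)(26b + 26) + (0)
Last nonzero remainder: 26b + 26. Dividing through by 26 gives the monic gcd b + 1.
Then lcm(f, g) = f·g / gcd(f, g); expanding and making the result monic gives the answer.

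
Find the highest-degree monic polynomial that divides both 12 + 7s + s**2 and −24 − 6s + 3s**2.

1

By polynomial division,
  s**2 + 7s + 12 = (1/3)(3s**2 − 6s − 24) + (9s + 20)
  3s**2 − 6s − 24 = ((1/3)s − 38/27)(9s + 20) + (112/27)
  9s + 20 = ((243/112)s + 135/28)(112/27) + (0)
The last nonzero remainder is the constant 112/27, so the polynomials are coprime and gcd = 1.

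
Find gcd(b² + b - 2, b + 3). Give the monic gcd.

By polynomial division,
  b² + b - 2 = (b - 2)(b + 3) + (4)
  b + 3 = ((1/4)b + 3/4)(4) + (0)
The last nonzero remainder is the constant 4, so the polynomials are coprime and gcd = 1.

1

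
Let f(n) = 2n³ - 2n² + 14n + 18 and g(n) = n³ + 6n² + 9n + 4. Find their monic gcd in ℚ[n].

n + 1

Apply the Euclidean algorithm:
  2n³ - 2n² + 14n + 18 = (2)(n³ + 6n² + 9n + 4) + (-14n² - 4n + 10)
  n³ + 6n² + 9n + 4 = (-(1/14)n - 20/49)(-14n² - 4n + 10) + ((396/49)n + 396/49)
  -14n² - 4n + 10 = (-(343/198)n + 245/198)((396/49)n + 396/49) + (0)
Last nonzero remainder: (396/49)n + 396/49. Dividing through by 396/49 gives the monic gcd n + 1.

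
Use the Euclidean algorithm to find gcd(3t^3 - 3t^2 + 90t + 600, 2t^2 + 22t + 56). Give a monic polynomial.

t + 4

By polynomial division,
  3t^3 - 3t^2 + 90t + 600 = ((3/2)t - 18)(2t^2 + 22t + 56) + (402t + 1608)
  2t^2 + 22t + 56 = ((1/201)t + 7/201)(402t + 1608) + (0)
Last nonzero remainder: 402t + 1608. Dividing through by 402 gives the monic gcd t + 4.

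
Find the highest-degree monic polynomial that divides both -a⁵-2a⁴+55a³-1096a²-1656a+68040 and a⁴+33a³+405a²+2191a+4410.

a²+19a+90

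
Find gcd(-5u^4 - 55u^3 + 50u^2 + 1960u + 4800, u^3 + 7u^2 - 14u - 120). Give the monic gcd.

u + 5

Euclidean algorithm in ℚ[u]:
  -5u^4 - 55u^3 + 50u^2 + 1960u + 4800 = (-5u - 20)(u^3 + 7u^2 - 14u - 120) + (120u^2 + 1080u + 2400)
  u^3 + 7u^2 - 14u - 120 = ((1/120)u - 1/60)(120u^2 + 1080u + 2400) + (-16u - 80)
  120u^2 + 1080u + 2400 = (-(15/2)u - 30)(-16u - 80) + (0)
Last nonzero remainder: -16u - 80. Dividing through by -16 gives the monic gcd u + 5.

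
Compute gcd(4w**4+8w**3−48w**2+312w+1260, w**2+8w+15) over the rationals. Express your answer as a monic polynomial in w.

w**2+8w+15

Repeated division with remainder:
  4w**4+8w**3−48w**2+312w+1260 = (4w**2−24w+84)(w**2+8w+15) + (0)
The last nonzero remainder w**2+8w+15 is already monic.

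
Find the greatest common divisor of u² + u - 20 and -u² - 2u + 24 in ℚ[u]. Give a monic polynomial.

By polynomial division,
  u² + u - 20 = (-1)(-u² - 2u + 24) + (-u + 4)
  -u² - 2u + 24 = (u + 6)(-u + 4) + (0)
Last nonzero remainder: -u + 4. Dividing through by -1 gives the monic gcd u - 4.

u - 4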